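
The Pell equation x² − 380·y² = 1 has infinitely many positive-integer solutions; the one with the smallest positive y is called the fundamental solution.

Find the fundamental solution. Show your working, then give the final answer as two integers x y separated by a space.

39 2

√380 → a₀=19, period (2,38); ℓ=2 even so k=1
k=0  a_k=19  p_k/q_k = 19/1
k=1  a_k=2  p_k/q_k = 39/2
fundamental: x₁=39, y₁=2  (since 1521 − 380·4 = 1)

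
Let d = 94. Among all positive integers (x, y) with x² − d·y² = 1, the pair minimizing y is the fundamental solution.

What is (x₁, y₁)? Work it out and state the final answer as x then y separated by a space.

2143295 221064

√94 → a₀=9, period (1,2,3,1,1,…,2,1,18); ℓ=16 even so k=15
step 0: (9, 1)  from 9·(1,0) + (0,1)
step 1: (10, 1)  from 1·(9,1) + (1,0)
step 2: (29, 3)  from 2·(10,1) + (9,1)
step 3: (97, 10)  from 3·(29,3) + (10,1)
…
step 5: (223, 23)  from 1·(126,13) + (97,10)
…
step 8: (12953, 1336)  from 8·(1464,151) + (1241,128)
step 9: (14417, 1487)  from 1·(12953,1336) + (1464,151)
step 10: (85038, 8771)  from 5·(14417,1487) + (12953,1336)
step 11: (99455, 10258)  from 1·(85038,8771) + (14417,1487)
step 12: (184493, 19029)  from 1·(99455,10258) + (85038,8771)
…
step 14: (1490361, 153719)  from 2·(652934,67345) + (184493,19029)
step 15: (2143295, 221064)  from 1·(1490361,153719) + (652934,67345)
→ (2143295, 221064).  Check: 2143295²=4593713457025, 94·221064²=4593713457024, difference 1.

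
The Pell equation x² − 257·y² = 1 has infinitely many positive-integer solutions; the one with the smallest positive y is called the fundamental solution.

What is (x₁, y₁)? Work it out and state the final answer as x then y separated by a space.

√257 → a₀=16, period (32); ℓ=1 odd so k=1
step 0: (16, 1)  from 16·(1,0) + (0,1)
step 1: (513, 32)  from 32·(16,1) + (1,0)
fundamental: x₁=513, y₁=32  (since 263169 − 257·1024 = 1)

513 32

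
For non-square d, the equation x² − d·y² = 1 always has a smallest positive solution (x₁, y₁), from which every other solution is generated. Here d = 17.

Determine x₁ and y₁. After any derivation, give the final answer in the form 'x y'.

[4; 8] for √17; ℓ=1 ⇒ convergent index 1
a_0=4:  p_0=4·1+0=4,  q_0=4·0+1=1
a_1=8:  p_1=8·4+1=33,  q_1=8·1+0=8
(x₁, y₁) = (33, 8);  33² − 17·8² = 1 ✓

33 8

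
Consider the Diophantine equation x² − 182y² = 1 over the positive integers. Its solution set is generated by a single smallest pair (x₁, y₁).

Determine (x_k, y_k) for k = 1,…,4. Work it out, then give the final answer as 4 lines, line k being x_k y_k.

27 2
1457 108
78651 5830
4245697 314712

d=182: √d = [13; 2,26] (ℓ=2, even), read p_1/q_1
i=0: a=13 ⇒ p=13, q=1
i=1: a=2 ⇒ p=27, q=2
(x₁, y₁) = (27, 2);  27² − 182·2² = 1 ✓
(x_2, y_2) = (27·27 + 182·2·2, 27·2 + 2·27) = (1457, 108)
(x_3, y_3) = (27·1457 + 182·2·108, 27·108 + 2·1457) = (78651, 5830)
(x_4, y_4) = (27·78651 + 182·2·5830, 27·5830 + 2·78651) = (4245697, 314712)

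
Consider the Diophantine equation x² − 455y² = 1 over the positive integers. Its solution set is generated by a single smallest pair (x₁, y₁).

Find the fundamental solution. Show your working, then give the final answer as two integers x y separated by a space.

64 3

[21; 3,42] for √455; ℓ=2 ⇒ convergent index 1
i=0: a=21 ⇒ p=21, q=1
i=1: a=3 ⇒ p=64, q=3
fundamental: x₁=64, y₁=3  (since 4096 − 455·9 = 1)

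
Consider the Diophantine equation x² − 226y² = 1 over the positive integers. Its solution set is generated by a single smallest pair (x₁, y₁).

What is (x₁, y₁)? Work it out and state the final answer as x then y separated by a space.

√226 = [15; 30, …], period ℓ=1 (odd) → k=1
step 0: (15, 1)  from 15·(1,0) + (0,1)
step 1: (451, 30)  from 30·(15,1) + (1,0)
fundamental: x₁=451, y₁=30  (since 203401 − 226·900 = 1)

451 30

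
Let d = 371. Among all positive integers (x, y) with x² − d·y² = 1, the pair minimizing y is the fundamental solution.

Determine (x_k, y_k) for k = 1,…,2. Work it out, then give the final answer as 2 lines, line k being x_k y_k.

[19; 3,1,4,1,3,38] for √371; ℓ=6 ⇒ convergent index 5
i=0: a=19 ⇒ p=19, q=1
i=1: a=3 ⇒ p=58, q=3
…
i=4: a=1 ⇒ p=443, q=23
i=5: a=3 ⇒ p=1695, q=88
fundamental: x₁=1695, y₁=88  (since 2873025 − 371·7744 = 1)
k=2:  x_2 = 1695·1695+371·88·88 = 5746049,  y_2 = 1695·88+88·1695 = 298320

1695 88
5746049 298320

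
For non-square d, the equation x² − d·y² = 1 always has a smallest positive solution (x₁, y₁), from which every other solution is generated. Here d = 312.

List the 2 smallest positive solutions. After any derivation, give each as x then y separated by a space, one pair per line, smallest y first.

√312 = [17; 1,1,1,34, …], period ℓ=4 (even) → k=3
i=0: a=17 ⇒ p=17, q=1
…
i=2: a=1 ⇒ p=35, q=2
i=3: a=1 ⇒ p=53, q=3
(x₁, y₁) = (53, 3);  53² − 312·3² = 1 ✓
(53+3√312)^2 = 5617 + 318√312

53 3
5617 318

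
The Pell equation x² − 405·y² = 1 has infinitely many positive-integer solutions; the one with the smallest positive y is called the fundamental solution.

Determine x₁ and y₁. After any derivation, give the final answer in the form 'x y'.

161 8

d=405: √d = [20; 8,40] (ℓ=2, even), read p_1/q_1
step 0: (20, 1)  from 20·(1,0) + (0,1)
step 1: (161, 8)  from 8·(20,1) + (1,0)
fundamental: x₁=161, y₁=8  (since 25921 − 405·64 = 1)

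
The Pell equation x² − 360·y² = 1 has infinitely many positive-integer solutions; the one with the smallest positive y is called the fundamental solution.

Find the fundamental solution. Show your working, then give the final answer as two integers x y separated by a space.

19 1

√360 → a₀=18, period (1,36); ℓ=2 even so k=1
i=0: a=18 ⇒ p=18, q=1
i=1: a=1 ⇒ p=19, q=1
fundamental: x₁=19, y₁=1  (since 361 − 360·1 = 1)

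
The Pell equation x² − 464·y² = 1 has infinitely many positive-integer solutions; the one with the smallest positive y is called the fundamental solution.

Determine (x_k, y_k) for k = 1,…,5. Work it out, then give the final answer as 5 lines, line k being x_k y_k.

√464 = [21; 1,1,5,1,1,1,5,1,1,42, …], period ℓ=10 (even) → k=9
a_0=21:  p_0=21·1+0=21,  q_0=21·0+1=1
a_1=1:  p_1=1·21+1=22,  q_1=1·1+0=1
a_2=1:  p_2=1·22+21=43,  q_2=1·1+1=2
a_3=5:  p_3=5·43+22=237,  q_3=5·2+1=11
a_4=1:  p_4=1·237+43=280,  q_4=1·11+2=13
…
a_7=5:  p_7=5·797+517=4502,  q_7=5·37+24=209
a_8=1:  p_8=1·4502+797=5299,  q_8=1·209+37=246
a_9=1:  p_9=1·5299+4502=9801,  q_9=1·246+209=455
(x₁, y₁) = (9801, 455);  9801² − 464·455² = 1 ✓
k=2:  x_2 = 9801·9801+464·455·455 = 192119201,  y_2 = 9801·455+455·9801 = 8918910
k=3:  x_3 = 9801·192119201+464·455·8918910 = 3765920568201,  y_3 = 9801·8918910+455·192119201 = 174828473365
k=4:  x_4 = 9801·3765920568201+464·455·174828473365 = 73819574785756801,  y_4 = 9801·174828473365+455·3765920568201 = 3426987725981820
k=5:  x_5 = 9801·73819574785756801+464·455·3426987725981820 = 1447011301184484245001,  y_5 = 9801·3426987725981820+455·73819574785756801 = 67175813229867162275

9801 455
192119201 8918910
3765920568201 174828473365
73819574785756801 3426987725981820
1447011301184484245001 67175813229867162275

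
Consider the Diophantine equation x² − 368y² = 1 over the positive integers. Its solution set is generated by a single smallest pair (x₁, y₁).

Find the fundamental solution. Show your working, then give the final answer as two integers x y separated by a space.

1151 60

√368 = [19; 5,2,5,38, …], period ℓ=4 (even) → k=3
step 0: (19, 1)  from 19·(1,0) + (0,1)
step 1: (96, 5)  from 5·(19,1) + (1,0)
step 2: (211, 11)  from 2·(96,5) + (19,1)
step 3: (1151, 60)  from 5·(211,11) + (96,5)
(x₁, y₁) = (1151, 60);  1151² − 368·60² = 1 ✓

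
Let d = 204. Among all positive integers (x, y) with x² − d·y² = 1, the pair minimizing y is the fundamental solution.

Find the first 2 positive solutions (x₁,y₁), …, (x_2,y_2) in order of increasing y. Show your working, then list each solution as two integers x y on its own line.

4999 350
49980001 3499300

√204 → a₀=14, period (3,1,1,6,1,1,3,28); ℓ=8 even so k=7
a_0=14:  p_0=14·1+0=14,  q_0=14·0+1=1
a_1=3:  p_1=3·14+1=43,  q_1=3·1+0=3
a_2=1:  p_2=1·43+14=57,  q_2=1·3+1=4
…
a_4=6:  p_4=6·100+57=657,  q_4=6·7+4=46
a_5=1:  p_5=1·657+100=757,  q_5=1·46+7=53
a_6=1:  p_6=1·757+657=1414,  q_6=1·53+46=99
a_7=3:  p_7=3·1414+757=4999,  q_7=3·99+53=350
fundamental: x₁=4999, y₁=350  (since 24990001 − 204·122500 = 1)
(x_2, y_2) = (4999·4999 + 204·350·350, 4999·350 + 350·4999) = (49980001, 3499300)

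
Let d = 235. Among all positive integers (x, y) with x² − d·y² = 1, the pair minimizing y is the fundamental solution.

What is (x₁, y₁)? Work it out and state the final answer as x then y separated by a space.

46 3

√235 = [15; 3,30, …], period ℓ=2 (even) → k=1
k=0  a_k=15  p_k/q_k = 15/1
k=1  a_k=3  p_k/q_k = 46/3
(x₁, y₁) = (46, 3);  46² − 235·3² = 1 ✓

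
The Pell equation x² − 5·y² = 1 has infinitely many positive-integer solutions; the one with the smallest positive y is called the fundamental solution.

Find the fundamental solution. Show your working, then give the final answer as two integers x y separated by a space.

√5 = [2; 4, …], period ℓ=1 (odd) → k=1
k=0  a_k=2  p_k/q_k = 2/1
k=1  a_k=4  p_k/q_k = 9/4
→ (9, 4).  Check: 9²=81, 5·4²=80, difference 1.

9 4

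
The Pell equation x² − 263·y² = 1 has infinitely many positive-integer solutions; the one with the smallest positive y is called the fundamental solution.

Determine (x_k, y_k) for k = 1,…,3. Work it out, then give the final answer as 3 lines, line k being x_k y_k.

d=263: √d = [16; 4,1,1,1,1,15,1,1,1,1,4,32] (ℓ=12, even), read p_11/q_11
i=0: a=16 ⇒ p=16, q=1
i=1: a=4 ⇒ p=65, q=4
i=2: a=1 ⇒ p=81, q=5
…
i=4: a=1 ⇒ p=227, q=14
…
i=6: a=15 ⇒ p=5822, q=359
i=7: a=1 ⇒ p=6195, q=382
i=8: a=1 ⇒ p=12017, q=741
i=9: a=1 ⇒ p=18212, q=1123
i=10: a=1 ⇒ p=30229, q=1864
i=11: a=4 ⇒ p=139128, q=8579
→ (139128, 8579).  Check: 139128²=19356600384, 263·8579²=19356600383, difference 1.
(139128+8579√263)^2 = 38713200767 + 2387158224√263
(139128+8579√263)^3 = 10772180392483224 + 664241098768765√263

139128 8579
38713200767 2387158224
10772180392483224 664241098768765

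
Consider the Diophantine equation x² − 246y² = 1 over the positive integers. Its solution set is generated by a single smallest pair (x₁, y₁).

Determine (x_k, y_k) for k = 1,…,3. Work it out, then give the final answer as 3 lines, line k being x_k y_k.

[15; 1,2,5,1,14,1,5,2,1,30] for √246; ℓ=10 ⇒ convergent index 9
i=0: a=15 ⇒ p=15, q=1
i=1: a=1 ⇒ p=16, q=1
…
i=4: a=1 ⇒ p=298, q=19
…
i=6: a=1 ⇒ p=4721, q=301
…
i=8: a=2 ⇒ p=60777, q=3875
i=9: a=1 ⇒ p=88805, q=5662
→ (88805, 5662).  Check: 88805²=7886328025, 246·5662²=7886328024, difference 1.
k=2:  x_2 = 88805·88805+246·5662·5662 = 15772656049,  y_2 = 88805·5662+5662·88805 = 1005627820
k=3:  x_3 = 88805·15772656049+246·5662·1005627820 = 2801381440774085,  y_3 = 88805·1005627820+5662·15772656049 = 178609557104538

88805 5662
15772656049 1005627820
2801381440774085 178609557104538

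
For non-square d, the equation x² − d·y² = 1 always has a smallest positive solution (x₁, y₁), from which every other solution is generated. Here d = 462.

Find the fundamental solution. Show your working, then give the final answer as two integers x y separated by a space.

43 2

√462 = [21; 2,42, …], period ℓ=2 (even) → k=1
i=0: a=21 ⇒ p=21, q=1
i=1: a=2 ⇒ p=43, q=2
fundamental: x₁=43, y₁=2  (since 1849 − 462·4 = 1)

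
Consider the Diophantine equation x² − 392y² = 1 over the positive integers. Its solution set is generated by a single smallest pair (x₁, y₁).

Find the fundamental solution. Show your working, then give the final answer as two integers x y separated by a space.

99 5

√392 = [19; 1,3,1,38, …], period ℓ=4 (even) → k=3
i=0: a=19 ⇒ p=19, q=1
i=1: a=1 ⇒ p=20, q=1
i=2: a=3 ⇒ p=79, q=4
i=3: a=1 ⇒ p=99, q=5
(x₁, y₁) = (99, 5);  99² − 392·5² = 1 ✓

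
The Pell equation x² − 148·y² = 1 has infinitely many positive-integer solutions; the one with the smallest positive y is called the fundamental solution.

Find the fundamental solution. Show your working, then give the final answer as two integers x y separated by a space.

73 6

√148 = [12; 6,24, …], period ℓ=2 (even) → k=1
k=0  a_k=12  p_k/q_k = 12/1
k=1  a_k=6  p_k/q_k = 73/6
(x₁, y₁) = (73, 6);  73² − 148·6² = 1 ✓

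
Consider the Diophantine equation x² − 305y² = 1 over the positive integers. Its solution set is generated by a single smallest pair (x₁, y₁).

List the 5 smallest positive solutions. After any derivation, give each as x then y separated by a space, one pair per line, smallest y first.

√305 → a₀=17, period (2,6,2,34); ℓ=4 even so k=3
step 0: (17, 1)  from 17·(1,0) + (0,1)
…
step 2: (227, 13)  from 6·(35,2) + (17,1)
step 3: (489, 28)  from 2·(227,13) + (35,2)
fundamental: x₁=489, y₁=28  (since 239121 − 305·784 = 1)
(x_2, y_2) = (489·489 + 305·28·28, 489·28 + 28·489) = (478241, 27384)
(x_3, y_3) = (489·478241 + 305·28·27384, 489·27384 + 28·478241) = (467719209, 26781524)
(x_4, y_4) = (489·467719209 + 305·28·26781524, 489·26781524 + 28·467719209) = (457428908161, 26192303088)
(x_5, y_5) = (489·457428908161 + 305·28·26192303088, 489·26192303088 + 28·457428908161) = (447365004462249, 25616045638540)

489 28
478241 27384
467719209 26781524
457428908161 26192303088
447365004462249 25616045638540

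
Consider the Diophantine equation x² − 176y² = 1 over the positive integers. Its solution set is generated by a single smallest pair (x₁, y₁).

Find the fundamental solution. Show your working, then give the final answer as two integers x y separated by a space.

d=176: √d = [13; 3,1,3,26] (ℓ=4, even), read p_3/q_3
a_0=13:  p_0=13·1+0=13,  q_0=13·0+1=1
a_1=3:  p_1=3·13+1=40,  q_1=3·1+0=3
a_2=1:  p_2=1·40+13=53,  q_2=1·3+1=4
a_3=3:  p_3=3·53+40=199,  q_3=3·4+3=15
→ (199, 15).  Check: 199²=39601, 176·15²=39600, difference 1.

199 15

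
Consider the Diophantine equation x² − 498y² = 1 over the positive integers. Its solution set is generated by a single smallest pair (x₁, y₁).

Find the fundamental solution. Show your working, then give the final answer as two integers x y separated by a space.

179777 8056

[22; 3,6,22,6,3,44] for √498; ℓ=6 ⇒ convergent index 5
a_0=22:  p_0=22·1+0=22,  q_0=22·0+1=1
…
a_3=22:  p_3=22·424+67=9395,  q_3=22·19+3=421
a_4=6:  p_4=6·9395+424=56794,  q_4=6·421+19=2545
a_5=3:  p_5=3·56794+9395=179777,  q_5=3·2545+421=8056
(x₁, y₁) = (179777, 8056);  179777² − 498·8056² = 1 ✓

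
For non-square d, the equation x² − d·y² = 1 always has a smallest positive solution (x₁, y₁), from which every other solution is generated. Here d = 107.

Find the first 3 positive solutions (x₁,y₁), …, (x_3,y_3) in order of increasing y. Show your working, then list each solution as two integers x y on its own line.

962 93
1850887 178932
3561105626 344265075

d=107: √d = [10; 2,1,9,1,2,20] (ℓ=6, even), read p_5/q_5
a_0=10:  p_0=10·1+0=10,  q_0=10·0+1=1
…
a_4=1:  p_4=1·300+31=331,  q_4=1·29+3=32
a_5=2:  p_5=2·331+300=962,  q_5=2·32+29=93
→ (962, 93).  Check: 962²=925444, 107·93²=925443, difference 1.
(962+93√107)^2 = 1850887 + 178932√107
(962+93√107)^3 = 3561105626 + 344265075√107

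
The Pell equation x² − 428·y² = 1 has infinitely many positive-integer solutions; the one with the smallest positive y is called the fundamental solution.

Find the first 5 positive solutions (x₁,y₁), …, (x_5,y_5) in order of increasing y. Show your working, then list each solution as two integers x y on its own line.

1850887 89466
6851565373537 331182912684
25362946559057703751 1225964295417811950
93887896135702420679780737 4538242753705644230486616
347551772829818329662915600223687 16799549031354731501369944644834

√428 → a₀=20, period (1,2,4,1,5,10,5,1,4,2,1,40); ℓ=12 even so k=11
i=0: a=20 ⇒ p=20, q=1
i=1: a=1 ⇒ p=21, q=1
i=2: a=2 ⇒ p=62, q=3
…
i=4: a=1 ⇒ p=331, q=16
i=5: a=5 ⇒ p=1924, q=93
i=6: a=10 ⇒ p=19571, q=946
i=7: a=5 ⇒ p=99779, q=4823
…
i=9: a=4 ⇒ p=577179, q=27899
i=10: a=2 ⇒ p=1273708, q=61567
i=11: a=1 ⇒ p=1850887, q=89466
(x₁, y₁) = (1850887, 89466);  1850887² − 428·89466² = 1 ✓
(x_2, y_2) = (1850887·1850887 + 428·89466·89466, 1850887·89466 + 89466·1850887) = (6851565373537, 331182912684)
(x_3, y_3) = (1850887·6851565373537 + 428·89466·331182912684, 1850887·331182912684 + 89466·6851565373537) = (25362946559057703751, 1225964295417811950)
(x_4, y_4) = (1850887·25362946559057703751 + 428·89466·1225964295417811950, 1850887·1225964295417811950 + 89466·25362946559057703751) = (93887896135702420679780737, 4538242753705644230486616)
(x_5, y_5) = (1850887·93887896135702420679780737 + 428·89466·4538242753705644230486616, 1850887·4538242753705644230486616 + 89466·93887896135702420679780737) = (347551772829818329662915600223687, 16799549031354731501369944644834)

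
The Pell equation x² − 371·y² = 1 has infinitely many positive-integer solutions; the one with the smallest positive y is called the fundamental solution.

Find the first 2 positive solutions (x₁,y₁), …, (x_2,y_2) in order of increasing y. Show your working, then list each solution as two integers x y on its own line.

√371 = [19; 3,1,4,1,3,38, …], period ℓ=6 (even) → k=5
a_0=19:  p_0=19·1+0=19,  q_0=19·0+1=1
a_1=3:  p_1=3·19+1=58,  q_1=3·1+0=3
a_2=1:  p_2=1·58+19=77,  q_2=1·3+1=4
a_3=4:  p_3=4·77+58=366,  q_3=4·4+3=19
a_4=1:  p_4=1·366+77=443,  q_4=1·19+4=23
a_5=3:  p_5=3·443+366=1695,  q_5=3·23+19=88
fundamental: x₁=1695, y₁=88  (since 2873025 − 371·7744 = 1)
k=2:  x_2 = 1695·1695+371·88·88 = 5746049,  y_2 = 1695·88+88·1695 = 298320

1695 88
5746049 298320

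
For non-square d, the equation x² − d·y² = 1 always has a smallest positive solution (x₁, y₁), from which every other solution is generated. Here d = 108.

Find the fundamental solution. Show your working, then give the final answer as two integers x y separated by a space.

[10; 2,1,1,4,1,1,2,20] for √108; ℓ=8 ⇒ convergent index 7
a_0=10:  p_0=10·1+0=10,  q_0=10·0+1=1
a_1=2:  p_1=2·10+1=21,  q_1=2·1+0=2
a_2=1:  p_2=1·21+10=31,  q_2=1·2+1=3
…
a_6=1:  p_6=1·291+239=530,  q_6=1·28+23=51
a_7=2:  p_7=2·530+291=1351,  q_7=2·51+28=130
(x₁, y₁) = (1351, 130);  1351² − 108·130² = 1 ✓

1351 130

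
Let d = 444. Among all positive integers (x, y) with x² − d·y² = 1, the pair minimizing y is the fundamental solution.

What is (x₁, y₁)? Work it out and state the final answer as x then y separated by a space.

d=444: √d = [21; 14,42] (ℓ=2, even), read p_1/q_1
step 0: (21, 1)  from 21·(1,0) + (0,1)
step 1: (295, 14)  from 14·(21,1) + (1,0)
fundamental: x₁=295, y₁=14  (since 87025 − 444·196 = 1)

295 14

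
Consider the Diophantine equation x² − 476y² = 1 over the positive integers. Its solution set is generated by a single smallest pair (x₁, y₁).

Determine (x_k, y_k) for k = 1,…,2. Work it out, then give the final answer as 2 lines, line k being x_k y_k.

28799 1320
1658764801 76029360

d=476: √d = [21; 1,4,2,10,2,4,1,42] (ℓ=8, even), read p_7/q_7
k=0  a_k=21  p_k/q_k = 21/1
k=1  a_k=1  p_k/q_k = 22/1
k=2  a_k=4  p_k/q_k = 109/5
k=3  a_k=2  p_k/q_k = 240/11
…
k=5  a_k=2  p_k/q_k = 5258/241
k=6  a_k=4  p_k/q_k = 23541/1079
k=7  a_k=1  p_k/q_k = 28799/1320
→ (28799, 1320).  Check: 28799²=829382401, 476·1320²=829382400, difference 1.
(28799+1320√476)^2 = 1658764801 + 76029360√476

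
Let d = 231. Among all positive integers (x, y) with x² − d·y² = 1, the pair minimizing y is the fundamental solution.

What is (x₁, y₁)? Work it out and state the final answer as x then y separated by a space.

d=231: √d = [15; 5,30] (ℓ=2, even), read p_1/q_1
step 0: (15, 1)  from 15·(1,0) + (0,1)
step 1: (76, 5)  from 5·(15,1) + (1,0)
fundamental: x₁=76, y₁=5  (since 5776 − 231·25 = 1)

76 5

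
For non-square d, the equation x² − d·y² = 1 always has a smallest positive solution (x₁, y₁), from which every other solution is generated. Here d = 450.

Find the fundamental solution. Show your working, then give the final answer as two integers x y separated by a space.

19601 924

√450 → a₀=21, period (4,1,2,4,2,1,4,42); ℓ=8 even so k=7
i=0: a=21 ⇒ p=21, q=1
i=1: a=4 ⇒ p=85, q=4
i=2: a=1 ⇒ p=106, q=5
i=3: a=2 ⇒ p=297, q=14
…
i=5: a=2 ⇒ p=2885, q=136
i=6: a=1 ⇒ p=4179, q=197
i=7: a=4 ⇒ p=19601, q=924
fundamental: x₁=19601, y₁=924  (since 384199201 − 450·853776 = 1)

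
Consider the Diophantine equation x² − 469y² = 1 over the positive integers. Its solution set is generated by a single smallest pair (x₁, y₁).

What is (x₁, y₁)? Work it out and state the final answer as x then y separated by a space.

[21; 1,1,1,10,6,10,1,1,1,42] for √469; ℓ=10 ⇒ convergent index 9
step 0: (21, 1)  from 21·(1,0) + (0,1)
step 1: (22, 1)  from 1·(21,1) + (1,0)
step 2: (43, 2)  from 1·(22,1) + (21,1)
step 3: (65, 3)  from 1·(43,2) + (22,1)
step 4: (693, 32)  from 10·(65,3) + (43,2)
…
step 6: (42923, 1982)  from 10·(4223,195) + (693,32)
step 7: (47146, 2177)  from 1·(42923,1982) + (4223,195)
step 8: (90069, 4159)  from 1·(47146,2177) + (42923,1982)
step 9: (137215, 6336)  from 1·(90069,4159) + (47146,2177)
→ (137215, 6336).  Check: 137215²=18827956225, 469·6336²=18827956224, difference 1.

137215 6336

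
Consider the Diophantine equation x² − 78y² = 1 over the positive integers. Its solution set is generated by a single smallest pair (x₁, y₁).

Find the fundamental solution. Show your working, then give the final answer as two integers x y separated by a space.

√78 = [8; 1,4,1,16, …], period ℓ=4 (even) → k=3
step 0: (8, 1)  from 8·(1,0) + (0,1)
…
step 2: (44, 5)  from 4·(9,1) + (8,1)
step 3: (53, 6)  from 1·(44,5) + (9,1)
fundamental: x₁=53, y₁=6  (since 2809 − 78·36 = 1)

53 6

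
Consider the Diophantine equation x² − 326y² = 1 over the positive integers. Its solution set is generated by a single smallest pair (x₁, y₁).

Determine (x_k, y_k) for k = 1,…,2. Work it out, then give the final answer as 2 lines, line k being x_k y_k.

√326 → a₀=18, period (18,36); ℓ=2 even so k=1
k=0  a_k=18  p_k/q_k = 18/1
k=1  a_k=18  p_k/q_k = 325/18
(x₁, y₁) = (325, 18);  325² − 326·18² = 1 ✓
k=2:  x_2 = 325·325+326·18·18 = 211249,  y_2 = 325·18+18·325 = 11700

325 18
211249 11700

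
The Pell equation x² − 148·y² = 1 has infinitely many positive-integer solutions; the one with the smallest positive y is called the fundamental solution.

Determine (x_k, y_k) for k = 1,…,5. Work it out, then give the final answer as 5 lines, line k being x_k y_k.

73 6
10657 876
1555849 127890
227143297 18671064
33161365513 2725847454

d=148: √d = [12; 6,24] (ℓ=2, even), read p_1/q_1
step 0: (12, 1)  from 12·(1,0) + (0,1)
step 1: (73, 6)  from 6·(12,1) + (1,0)
→ (73, 6).  Check: 73²=5329, 148·6²=5328, difference 1.
(73+6√148)^2 = 10657 + 876√148
(73+6√148)^3 = 1555849 + 127890√148
(73+6√148)^4 = 227143297 + 18671064√148
(73+6√148)^5 = 33161365513 + 2725847454√148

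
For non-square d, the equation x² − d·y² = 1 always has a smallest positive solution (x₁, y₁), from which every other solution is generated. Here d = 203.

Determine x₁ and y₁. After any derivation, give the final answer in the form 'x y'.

√203 = [14; 4,28, …], period ℓ=2 (even) → k=1
i=0: a=14 ⇒ p=14, q=1
i=1: a=4 ⇒ p=57, q=4
→ (57, 4).  Check: 57²=3249, 203·4²=3248, difference 1.

57 4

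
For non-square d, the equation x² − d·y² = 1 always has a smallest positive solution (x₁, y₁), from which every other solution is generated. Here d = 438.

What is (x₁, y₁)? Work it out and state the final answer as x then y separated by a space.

293 14

√438 = [20; 1,12,1,40, …], period ℓ=4 (even) → k=3
i=0: a=20 ⇒ p=20, q=1
i=1: a=1 ⇒ p=21, q=1
i=2: a=12 ⇒ p=272, q=13
i=3: a=1 ⇒ p=293, q=14
→ (293, 14).  Check: 293²=85849, 438·14²=85848, difference 1.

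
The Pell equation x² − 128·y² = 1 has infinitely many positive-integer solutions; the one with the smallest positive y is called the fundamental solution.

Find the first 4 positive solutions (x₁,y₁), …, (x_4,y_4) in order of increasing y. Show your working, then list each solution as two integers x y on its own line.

√128 → a₀=11, period (3,5,3,22); ℓ=4 even so k=3
step 0: (11, 1)  from 11·(1,0) + (0,1)
step 1: (34, 3)  from 3·(11,1) + (1,0)
step 2: (181, 16)  from 5·(34,3) + (11,1)
step 3: (577, 51)  from 3·(181,16) + (34,3)
→ (577, 51).  Check: 577²=332929, 128·51²=332928, difference 1.
(x_2, y_2) = (577·577 + 128·51·51, 577·51 + 51·577) = (665857, 58854)
(x_3, y_3) = (577·665857 + 128·51·58854, 577·58854 + 51·665857) = (768398401, 67917465)
(x_4, y_4) = (577·768398401 + 128·51·67917465, 577·67917465 + 51·768398401) = (886731088897, 78376695756)

577 51
665857 58854
768398401 67917465
886731088897 78376695756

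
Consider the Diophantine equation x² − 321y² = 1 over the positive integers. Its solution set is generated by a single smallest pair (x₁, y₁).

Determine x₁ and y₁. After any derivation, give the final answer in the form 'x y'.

215 12

√321 → a₀=17, period (1,10,1,34); ℓ=4 even so k=3
i=0: a=17 ⇒ p=17, q=1
i=1: a=1 ⇒ p=18, q=1
i=2: a=10 ⇒ p=197, q=11
i=3: a=1 ⇒ p=215, q=12
(x₁, y₁) = (215, 12);  215² − 321·12² = 1 ✓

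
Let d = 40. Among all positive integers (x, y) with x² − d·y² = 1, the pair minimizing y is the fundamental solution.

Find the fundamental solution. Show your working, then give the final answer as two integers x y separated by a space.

19 3

√40 → a₀=6, period (3,12); ℓ=2 even so k=1
i=0: a=6 ⇒ p=6, q=1
i=1: a=3 ⇒ p=19, q=3
fundamental: x₁=19, y₁=3  (since 361 − 40·9 = 1)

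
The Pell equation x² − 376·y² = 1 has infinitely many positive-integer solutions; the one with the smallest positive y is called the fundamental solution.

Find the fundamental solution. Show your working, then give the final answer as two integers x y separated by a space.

2143295 110532

√376 → a₀=19, period (2,1,1,3,1,…,1,2,38); ℓ=16 even so k=15
i=0: a=19 ⇒ p=19, q=1
…
i=2: a=1 ⇒ p=58, q=3
…
i=7: a=2 ⇒ p=2928, q=151
…
i=9: a=2 ⇒ p=28834, q=1487
i=10: a=2 ⇒ p=70621, q=3642
…
i=13: a=1 ⇒ p=468441, q=24158
i=14: a=1 ⇒ p=837427, q=43187
i=15: a=2 ⇒ p=2143295, q=110532
→ (2143295, 110532).  Check: 2143295²=4593713457025, 376·110532²=4593713457024, difference 1.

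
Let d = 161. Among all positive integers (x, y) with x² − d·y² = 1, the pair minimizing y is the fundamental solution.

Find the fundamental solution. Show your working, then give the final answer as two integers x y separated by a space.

[12; 1,2,4,1,2,1,4,2,1,24] for √161; ℓ=10 ⇒ convergent index 9
k=0  a_k=12  p_k/q_k = 12/1
k=1  a_k=1  p_k/q_k = 13/1
k=2  a_k=2  p_k/q_k = 38/3
…
k=4  a_k=1  p_k/q_k = 203/16
k=5  a_k=2  p_k/q_k = 571/45
k=6  a_k=1  p_k/q_k = 774/61
k=7  a_k=4  p_k/q_k = 3667/289
k=8  a_k=2  p_k/q_k = 8108/639
k=9  a_k=1  p_k/q_k = 11775/928
fundamental: x₁=11775, y₁=928  (since 138650625 − 161·861184 = 1)

11775 928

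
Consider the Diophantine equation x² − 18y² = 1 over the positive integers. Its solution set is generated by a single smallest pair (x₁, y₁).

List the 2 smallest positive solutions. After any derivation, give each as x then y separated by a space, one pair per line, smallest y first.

17 4
577 136

√18 → a₀=4, period (4,8); ℓ=2 even so k=1
step 0: (4, 1)  from 4·(1,0) + (0,1)
step 1: (17, 4)  from 4·(4,1) + (1,0)
→ (17, 4).  Check: 17²=289, 18·4²=288, difference 1.
(17+4√18)^2 = 577 + 136√18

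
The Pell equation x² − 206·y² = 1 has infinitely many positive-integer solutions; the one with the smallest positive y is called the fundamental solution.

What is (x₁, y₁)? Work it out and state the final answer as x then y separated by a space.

[14; 2,1,5,14,5,1,2,28] for √206; ℓ=8 ⇒ convergent index 7
step 0: (14, 1)  from 14·(1,0) + (0,1)
step 1: (29, 2)  from 2·(14,1) + (1,0)
…
step 5: (17539, 1222)  from 5·(3459,241) + (244,17)
step 6: (20998, 1463)  from 1·(17539,1222) + (3459,241)
step 7: (59535, 4148)  from 2·(20998,1463) + (17539,1222)
(x₁, y₁) = (59535, 4148);  59535² − 206·4148² = 1 ✓

59535 4148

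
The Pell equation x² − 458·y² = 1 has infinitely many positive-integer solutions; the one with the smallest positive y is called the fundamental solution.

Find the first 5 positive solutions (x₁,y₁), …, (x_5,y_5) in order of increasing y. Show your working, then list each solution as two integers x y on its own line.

22899 1070
1048728401 49003860
48029663286099 2244278779210
2199662518128033601 102783479481255720
100740143957198019572499 4707277791038270685350

√458 = [21; 2,2,42, …], period ℓ=3 (odd) → k=5
i=0: a=21 ⇒ p=21, q=1
i=1: a=2 ⇒ p=43, q=2
…
i=4: a=2 ⇒ p=9181, q=429
i=5: a=2 ⇒ p=22899, q=1070
(x₁, y₁) = (22899, 1070);  22899² − 458·1070² = 1 ✓
n=2: (22899,1070)∘(22899,1070) = (22899·22899+458·1070·1070, 22899·1070+1070·22899) = (1048728401,49003860)
n=3: (1048728401,49003860)∘(22899,1070) = (22899·1048728401+458·1070·49003860, 22899·49003860+1070·1048728401) = (48029663286099,2244278779210)
n=4: (48029663286099,2244278779210)∘(22899,1070) = (22899·48029663286099+458·1070·2244278779210, 22899·2244278779210+1070·48029663286099) = (2199662518128033601,102783479481255720)
n=5: (2199662518128033601,102783479481255720)∘(22899,1070) = (22899·2199662518128033601+458·1070·102783479481255720, 22899·102783479481255720+1070·2199662518128033601) = (100740143957198019572499,4707277791038270685350)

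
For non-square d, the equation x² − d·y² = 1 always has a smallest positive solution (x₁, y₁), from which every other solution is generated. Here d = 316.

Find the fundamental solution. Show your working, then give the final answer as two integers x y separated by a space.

12799 720

√316 = [17; 1,3,2,8,2,3,1,34, …], period ℓ=8 (even) → k=7
k=0  a_k=17  p_k/q_k = 17/1
k=1  a_k=1  p_k/q_k = 18/1
…
k=3  a_k=2  p_k/q_k = 160/9
k=4  a_k=8  p_k/q_k = 1351/76
k=5  a_k=2  p_k/q_k = 2862/161
k=6  a_k=3  p_k/q_k = 9937/559
k=7  a_k=1  p_k/q_k = 12799/720
fundamental: x₁=12799, y₁=720  (since 163814401 − 316·518400 = 1)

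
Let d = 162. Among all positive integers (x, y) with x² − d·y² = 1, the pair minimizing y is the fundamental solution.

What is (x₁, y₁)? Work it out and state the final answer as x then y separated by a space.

√162 → a₀=12, period (1,2,1,2,12,2,1,2,1,24); ℓ=10 even so k=9
step 0: (12, 1)  from 12·(1,0) + (0,1)
step 1: (13, 1)  from 1·(12,1) + (1,0)
step 2: (38, 3)  from 2·(13,1) + (12,1)
step 3: (51, 4)  from 1·(38,3) + (13,1)
step 4: (140, 11)  from 2·(51,4) + (38,3)
…
step 6: (3602, 283)  from 2·(1731,136) + (140,11)
step 7: (5333, 419)  from 1·(3602,283) + (1731,136)
step 8: (14268, 1121)  from 2·(5333,419) + (3602,283)
step 9: (19601, 1540)  from 1·(14268,1121) + (5333,419)
→ (19601, 1540).  Check: 19601²=384199201, 162·1540²=384199200, difference 1.

19601 1540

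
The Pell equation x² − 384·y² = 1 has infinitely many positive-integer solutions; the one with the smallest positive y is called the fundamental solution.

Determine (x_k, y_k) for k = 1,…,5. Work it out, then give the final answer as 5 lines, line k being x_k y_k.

√384 = [19; 1,1,2,9,2,1,1,38, …], period ℓ=8 (even) → k=7
k=0  a_k=19  p_k/q_k = 19/1
…
k=2  a_k=1  p_k/q_k = 39/2
k=3  a_k=2  p_k/q_k = 98/5
…
k=5  a_k=2  p_k/q_k = 1940/99
k=6  a_k=1  p_k/q_k = 2861/146
k=7  a_k=1  p_k/q_k = 4801/245
fundamental: x₁=4801, y₁=245  (since 23049601 − 384·60025 = 1)
(4801+245√384)^2 = 46099201 + 2352490√384
(4801+245√384)^3 = 442644523201 + 22588608735√384
(4801+245√384)^4 = 4250272665676801 + 216895818720980√384
(4801+245√384)^5 = 40811117693184120001 + 2082633628770241225√384

4801 245
46099201 2352490
442644523201 22588608735
4250272665676801 216895818720980
40811117693184120001 2082633628770241225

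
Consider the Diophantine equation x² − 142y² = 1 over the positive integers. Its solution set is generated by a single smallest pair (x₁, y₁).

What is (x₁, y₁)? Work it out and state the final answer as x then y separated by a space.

[11; 1,10,1,22] for √142; ℓ=4 ⇒ convergent index 3
k=0  a_k=11  p_k/q_k = 11/1
…
k=2  a_k=10  p_k/q_k = 131/11
k=3  a_k=1  p_k/q_k = 143/12
fundamental: x₁=143, y₁=12  (since 20449 − 142·144 = 1)

143 12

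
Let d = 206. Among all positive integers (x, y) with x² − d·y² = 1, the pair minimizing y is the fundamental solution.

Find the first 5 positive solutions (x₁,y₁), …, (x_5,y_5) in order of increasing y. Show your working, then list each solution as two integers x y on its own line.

59535 4148
7088832449 493902360
844067279642895 58808954001052
100503090979990675201 7002382152411359280
11966903042143422416540175 833773642828811595468548

√206 = [14; 2,1,5,14,5,1,2,28, …], period ℓ=8 (even) → k=7
a_0=14:  p_0=14·1+0=14,  q_0=14·0+1=1
a_1=2:  p_1=2·14+1=29,  q_1=2·1+0=2
…
a_3=5:  p_3=5·43+29=244,  q_3=5·3+2=17
…
a_6=1:  p_6=1·17539+3459=20998,  q_6=1·1222+241=1463
a_7=2:  p_7=2·20998+17539=59535,  q_7=2·1463+1222=4148
(x₁, y₁) = (59535, 4148);  59535² − 206·4148² = 1 ✓
n=2: (59535,4148)∘(59535,4148) = (59535·59535+206·4148·4148, 59535·4148+4148·59535) = (7088832449,493902360)
n=3: (7088832449,493902360)∘(59535,4148) = (59535·7088832449+206·4148·493902360, 59535·493902360+4148·7088832449) = (844067279642895,58808954001052)
n=4: (844067279642895,58808954001052)∘(59535,4148) = (59535·844067279642895+206·4148·58808954001052, 59535·58808954001052+4148·844067279642895) = (100503090979990675201,7002382152411359280)
n=5: (100503090979990675201,7002382152411359280)∘(59535,4148) = (59535·100503090979990675201+206·4148·7002382152411359280, 59535·7002382152411359280+4148·100503090979990675201) = (11966903042143422416540175,833773642828811595468548)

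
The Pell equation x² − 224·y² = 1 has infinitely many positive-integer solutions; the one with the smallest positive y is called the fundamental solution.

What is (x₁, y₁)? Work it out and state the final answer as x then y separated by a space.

15 1

[14; 1,28] for √224; ℓ=2 ⇒ convergent index 1
i=0: a=14 ⇒ p=14, q=1
i=1: a=1 ⇒ p=15, q=1
→ (15, 1).  Check: 15²=225, 224·1²=224, difference 1.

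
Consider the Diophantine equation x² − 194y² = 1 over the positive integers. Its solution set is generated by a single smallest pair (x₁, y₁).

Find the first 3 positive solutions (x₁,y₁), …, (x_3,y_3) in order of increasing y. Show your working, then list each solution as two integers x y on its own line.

195 14
76049 5460
29658915 2129386

√194 → a₀=13, period (1,12,1,26); ℓ=4 even so k=3
a_0=13:  p_0=13·1+0=13,  q_0=13·0+1=1
a_1=1:  p_1=1·13+1=14,  q_1=1·1+0=1
a_2=12:  p_2=12·14+13=181,  q_2=12·1+1=13
a_3=1:  p_3=1·181+14=195,  q_3=1·13+1=14
fundamental: x₁=195, y₁=14  (since 38025 − 194·196 = 1)
(x_2, y_2) = (195·195 + 194·14·14, 195·14 + 14·195) = (76049, 5460)
(x_3, y_3) = (195·76049 + 194·14·5460, 195·5460 + 14·76049) = (29658915, 2129386)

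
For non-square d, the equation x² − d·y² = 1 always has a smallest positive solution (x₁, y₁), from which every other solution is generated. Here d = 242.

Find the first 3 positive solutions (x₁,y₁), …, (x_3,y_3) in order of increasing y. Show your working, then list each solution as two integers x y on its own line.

19601 1260
768398401 49394520
30122754096401 1936363971780

d=242: √d = [15; 1,1,3,1,14,1,3,1,1,30] (ℓ=10, even), read p_9/q_9
i=0: a=15 ⇒ p=15, q=1
i=1: a=1 ⇒ p=16, q=1
i=2: a=1 ⇒ p=31, q=2
i=3: a=3 ⇒ p=109, q=7
i=4: a=1 ⇒ p=140, q=9
i=5: a=14 ⇒ p=2069, q=133
i=6: a=1 ⇒ p=2209, q=142
…
i=8: a=1 ⇒ p=10905, q=701
i=9: a=1 ⇒ p=19601, q=1260
→ (19601, 1260).  Check: 19601²=384199201, 242·1260²=384199200, difference 1.
n=2: (19601,1260)∘(19601,1260) = (19601·19601+242·1260·1260, 19601·1260+1260·19601) = (768398401,49394520)
n=3: (768398401,49394520)∘(19601,1260) = (19601·768398401+242·1260·49394520, 19601·49394520+1260·768398401) = (30122754096401,1936363971780)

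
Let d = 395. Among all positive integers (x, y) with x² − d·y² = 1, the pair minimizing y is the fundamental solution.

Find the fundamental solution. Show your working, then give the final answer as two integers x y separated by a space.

159 8

√395 → a₀=19, period (1,6,1,38); ℓ=4 even so k=3
step 0: (19, 1)  from 19·(1,0) + (0,1)
…
step 2: (139, 7)  from 6·(20,1) + (19,1)
step 3: (159, 8)  from 1·(139,7) + (20,1)
→ (159, 8).  Check: 159²=25281, 395·8²=25280, difference 1.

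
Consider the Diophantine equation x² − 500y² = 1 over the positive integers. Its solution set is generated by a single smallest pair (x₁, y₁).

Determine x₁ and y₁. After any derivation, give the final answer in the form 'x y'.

930249 41602

√500 = [22; 2,1,3,2,1,…,1,2,44, …], period ℓ=14 (even) → k=13
a_0=22:  p_0=22·1+0=22,  q_0=22·0+1=1
a_1=2:  p_1=2·22+1=45,  q_1=2·1+0=2
a_2=1:  p_2=1·45+22=67,  q_2=1·2+1=3
a_3=3:  p_3=3·67+45=246,  q_3=3·3+2=11
a_4=2:  p_4=2·246+67=559,  q_4=2·11+3=25
a_5=1:  p_5=1·559+246=805,  q_5=1·25+11=36
a_6=1:  p_6=1·805+559=1364,  q_6=1·36+25=61
a_7=10:  p_7=10·1364+805=14445,  q_7=10·61+36=646
a_8=1:  p_8=1·14445+1364=15809,  q_8=1·646+61=707
a_9=1:  p_9=1·15809+14445=30254,  q_9=1·707+646=1353
…
a_11=3:  p_11=3·76317+30254=259205,  q_11=3·3413+1353=11592
a_12=1:  p_12=1·259205+76317=335522,  q_12=1·11592+3413=15005
a_13=2:  p_13=2·335522+259205=930249,  q_13=2·15005+11592=41602
→ (930249, 41602).  Check: 930249²=865363202001, 500·41602²=865363202000, difference 1.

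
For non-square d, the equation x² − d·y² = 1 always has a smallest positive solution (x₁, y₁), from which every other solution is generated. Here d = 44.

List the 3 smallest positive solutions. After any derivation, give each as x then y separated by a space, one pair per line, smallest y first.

√44 = [6; 1,1,1,2,1,1,1,12, …], period ℓ=8 (even) → k=7
k=0  a_k=6  p_k/q_k = 6/1
…
k=3  a_k=1  p_k/q_k = 20/3
…
k=5  a_k=1  p_k/q_k = 73/11
k=6  a_k=1  p_k/q_k = 126/19
k=7  a_k=1  p_k/q_k = 199/30
→ (199, 30).  Check: 199²=39601, 44·30²=39600, difference 1.
(199+30√44)^2 = 79201 + 11940√44
(199+30√44)^3 = 31521799 + 4752090√44

199 30
79201 11940
31521799 4752090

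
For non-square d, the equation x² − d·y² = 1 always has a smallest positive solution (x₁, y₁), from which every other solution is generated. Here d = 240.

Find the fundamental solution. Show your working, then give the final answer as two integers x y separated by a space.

31 2

√240 = [15; 2,30, …], period ℓ=2 (even) → k=1
step 0: (15, 1)  from 15·(1,0) + (0,1)
step 1: (31, 2)  from 2·(15,1) + (1,0)
fundamental: x₁=31, y₁=2  (since 961 − 240·4 = 1)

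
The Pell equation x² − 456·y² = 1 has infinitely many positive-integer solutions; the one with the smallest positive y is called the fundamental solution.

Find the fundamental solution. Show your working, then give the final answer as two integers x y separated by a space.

1025 48

d=456: √d = [21; 2,1,4,1,2,42] (ℓ=6, even), read p_5/q_5
k=0  a_k=21  p_k/q_k = 21/1
k=1  a_k=2  p_k/q_k = 43/2
k=2  a_k=1  p_k/q_k = 64/3
k=3  a_k=4  p_k/q_k = 299/14
k=4  a_k=1  p_k/q_k = 363/17
k=5  a_k=2  p_k/q_k = 1025/48
→ (1025, 48).  Check: 1025²=1050625, 456·48²=1050624, difference 1.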